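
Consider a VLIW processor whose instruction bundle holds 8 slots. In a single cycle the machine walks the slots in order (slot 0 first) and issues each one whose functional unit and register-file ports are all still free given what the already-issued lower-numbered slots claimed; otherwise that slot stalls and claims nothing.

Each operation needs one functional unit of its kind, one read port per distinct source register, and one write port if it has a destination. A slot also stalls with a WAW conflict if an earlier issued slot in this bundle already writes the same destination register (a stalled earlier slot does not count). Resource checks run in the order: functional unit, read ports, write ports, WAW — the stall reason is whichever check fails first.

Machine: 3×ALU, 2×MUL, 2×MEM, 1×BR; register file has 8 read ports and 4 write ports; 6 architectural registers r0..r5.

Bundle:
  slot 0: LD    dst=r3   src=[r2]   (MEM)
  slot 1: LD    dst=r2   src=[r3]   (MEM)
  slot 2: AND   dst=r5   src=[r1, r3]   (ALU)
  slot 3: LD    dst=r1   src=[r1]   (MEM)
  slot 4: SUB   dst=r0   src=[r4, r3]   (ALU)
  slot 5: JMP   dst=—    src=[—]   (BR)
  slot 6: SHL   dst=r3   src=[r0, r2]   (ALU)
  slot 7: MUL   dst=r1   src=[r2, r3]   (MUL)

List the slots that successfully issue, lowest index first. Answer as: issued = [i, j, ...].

issued = [0, 1, 2, 4, 5]

#0 MEM src=r2 dispatched  <A:3 Mu:2 Ld:1 B:1 rd:7 wr:3>
#1 MEM src=r3 dispatched  <A:3 Mu:2 Ld:0 B:1 rd:6 wr:2>
#2 ALU src=r1,r3 dispatched  <A:2 Mu:2 Ld:0 B:1 rd:4 wr:1>
#3 MEM src=r1 held:FU  <A:2 Mu:2 Ld:0 B:1 rd:4 wr:1>
#4 ALU src=r4,r3 dispatched  <A:1 Mu:2 Ld:0 B:1 rd:2 wr:0>
#5 BR src=- dispatched  <A:1 Mu:2 Ld:0 B:0 rd:2 wr:0>
#6 ALU src=r0,r2 held:WR_PORT  <A:1 Mu:2 Ld:0 B:0 rd:2 wr:0>
#7 MUL src=r2,r3 held:WR_PORT  <A:1 Mu:2 Ld:0 B:0 rd:2 wr:0>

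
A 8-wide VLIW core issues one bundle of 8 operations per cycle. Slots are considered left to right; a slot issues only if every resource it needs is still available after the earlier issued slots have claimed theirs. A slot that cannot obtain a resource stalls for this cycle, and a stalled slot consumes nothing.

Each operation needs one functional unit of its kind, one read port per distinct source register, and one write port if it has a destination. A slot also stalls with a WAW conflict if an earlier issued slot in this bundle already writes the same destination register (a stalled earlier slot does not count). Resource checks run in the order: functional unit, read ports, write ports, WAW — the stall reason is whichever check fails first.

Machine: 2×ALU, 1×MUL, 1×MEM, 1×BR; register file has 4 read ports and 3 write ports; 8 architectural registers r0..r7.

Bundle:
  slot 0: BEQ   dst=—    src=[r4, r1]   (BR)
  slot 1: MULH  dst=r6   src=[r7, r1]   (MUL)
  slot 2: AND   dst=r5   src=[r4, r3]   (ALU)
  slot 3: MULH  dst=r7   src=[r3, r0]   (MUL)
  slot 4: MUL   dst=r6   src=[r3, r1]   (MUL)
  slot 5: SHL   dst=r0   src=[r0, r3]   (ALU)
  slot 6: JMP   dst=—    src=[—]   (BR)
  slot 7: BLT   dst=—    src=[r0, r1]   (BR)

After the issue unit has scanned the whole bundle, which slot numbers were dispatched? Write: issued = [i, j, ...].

issued = [0, 1]

  0. BR ⇒ go  {2A/1Mu/1Ld/0B | 2r 3w}
  1. MUL→r6 ⇒ go  {2A/0Mu/1Ld/0B | 0r 2w}
  2. ALU→r5 ⇒ no(RD_PORT)  {2A/0Mu/1Ld/0B | 0r 2w}
  3. MUL→r7 ⇒ no(FU)  {2A/0Mu/1Ld/0B | 0r 2w}
  4. MUL→r6 ⇒ no(FU)  {2A/0Mu/1Ld/0B | 0r 2w}
  5. ALU→r0 ⇒ no(RD_PORT)  {2A/0Mu/1Ld/0B | 0r 2w}
  6. BR ⇒ no(FU)  {2A/0Mu/1Ld/0B | 0r 2w}
  7. BR ⇒ no(FU)  {2A/0Mu/1Ld/0B | 0r 2w}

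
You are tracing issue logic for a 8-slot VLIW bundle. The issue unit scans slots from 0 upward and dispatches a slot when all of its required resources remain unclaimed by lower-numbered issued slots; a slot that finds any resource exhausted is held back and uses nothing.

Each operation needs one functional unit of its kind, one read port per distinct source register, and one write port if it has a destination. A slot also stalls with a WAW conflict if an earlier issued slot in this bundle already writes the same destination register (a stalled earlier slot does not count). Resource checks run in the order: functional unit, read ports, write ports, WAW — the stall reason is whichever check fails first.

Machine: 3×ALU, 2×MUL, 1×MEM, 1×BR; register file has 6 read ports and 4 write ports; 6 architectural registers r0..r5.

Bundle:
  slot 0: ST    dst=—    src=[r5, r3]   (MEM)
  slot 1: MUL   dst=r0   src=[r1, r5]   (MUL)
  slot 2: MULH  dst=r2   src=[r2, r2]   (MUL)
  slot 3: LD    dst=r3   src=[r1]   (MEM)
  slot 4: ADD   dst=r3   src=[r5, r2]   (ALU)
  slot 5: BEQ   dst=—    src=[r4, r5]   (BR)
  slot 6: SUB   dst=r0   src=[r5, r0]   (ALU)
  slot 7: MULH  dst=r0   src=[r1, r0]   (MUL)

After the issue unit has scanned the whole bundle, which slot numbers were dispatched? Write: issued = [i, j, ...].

issued = [0, 1, 2]

(0) want 1×MEM +2rd +0wr — yes → AL3|MU2|ME0|BR1|rd4|wr4
(1) want 1×MUL +2rd +1wr — yes → AL3|MU1|ME0|BR1|rd2|wr3
(2) want 1×MUL +1rd +1wr — yes → AL3|MU0|ME0|BR1|rd1|wr2
(3) want 1×MEM +1rd +1wr — FU → AL3|MU0|ME0|BR1|rd1|wr2
(4) want 1×ALU +2rd +1wr — RD_PORT → AL3|MU0|ME0|BR1|rd1|wr2
(5) want 1×BR +2rd +0wr — RD_PORT → AL3|MU0|ME0|BR1|rd1|wr2
(6) want 1×ALU +2rd +1wr — RD_PORT → AL3|MU0|ME0|BR1|rd1|wr2
(7) want 1×MUL +2rd +1wr — FU → AL3|MU0|ME0|BR1|rd1|wr2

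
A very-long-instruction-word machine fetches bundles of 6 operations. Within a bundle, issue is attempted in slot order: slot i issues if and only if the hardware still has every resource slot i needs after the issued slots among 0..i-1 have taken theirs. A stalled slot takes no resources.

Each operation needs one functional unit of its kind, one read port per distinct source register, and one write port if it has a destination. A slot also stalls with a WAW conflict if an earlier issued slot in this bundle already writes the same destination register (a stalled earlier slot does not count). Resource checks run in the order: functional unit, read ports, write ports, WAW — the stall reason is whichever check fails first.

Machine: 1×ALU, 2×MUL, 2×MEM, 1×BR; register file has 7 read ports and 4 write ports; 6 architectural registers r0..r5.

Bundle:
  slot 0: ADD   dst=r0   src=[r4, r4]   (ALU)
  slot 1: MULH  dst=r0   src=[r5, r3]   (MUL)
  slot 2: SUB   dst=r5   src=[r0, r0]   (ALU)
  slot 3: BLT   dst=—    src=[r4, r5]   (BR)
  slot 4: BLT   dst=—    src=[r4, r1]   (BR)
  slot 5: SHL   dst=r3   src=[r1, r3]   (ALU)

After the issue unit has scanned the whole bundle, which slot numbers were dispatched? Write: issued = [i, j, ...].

issued = [0, 3]

[0] ALU needs rd=1 wr=1: ok; after: ALU=0 MUL=2 MEM=2 BR=1, R=6, W=3
[1] MUL needs rd=2 wr=1: WAW; after: ALU=0 MUL=2 MEM=2 BR=1, R=6, W=3
[2] ALU needs rd=1 wr=1: FU; after: ALU=0 MUL=2 MEM=2 BR=1, R=6, W=3
[3] BR needs rd=2 wr=0: ok; after: ALU=0 MUL=2 MEM=2 BR=0, R=4, W=3
[4] BR needs rd=2 wr=0: FU; after: ALU=0 MUL=2 MEM=2 BR=0, R=4, W=3
[5] ALU needs rd=2 wr=1: FU; after: ALU=0 MUL=2 MEM=2 BR=0, R=4, W=3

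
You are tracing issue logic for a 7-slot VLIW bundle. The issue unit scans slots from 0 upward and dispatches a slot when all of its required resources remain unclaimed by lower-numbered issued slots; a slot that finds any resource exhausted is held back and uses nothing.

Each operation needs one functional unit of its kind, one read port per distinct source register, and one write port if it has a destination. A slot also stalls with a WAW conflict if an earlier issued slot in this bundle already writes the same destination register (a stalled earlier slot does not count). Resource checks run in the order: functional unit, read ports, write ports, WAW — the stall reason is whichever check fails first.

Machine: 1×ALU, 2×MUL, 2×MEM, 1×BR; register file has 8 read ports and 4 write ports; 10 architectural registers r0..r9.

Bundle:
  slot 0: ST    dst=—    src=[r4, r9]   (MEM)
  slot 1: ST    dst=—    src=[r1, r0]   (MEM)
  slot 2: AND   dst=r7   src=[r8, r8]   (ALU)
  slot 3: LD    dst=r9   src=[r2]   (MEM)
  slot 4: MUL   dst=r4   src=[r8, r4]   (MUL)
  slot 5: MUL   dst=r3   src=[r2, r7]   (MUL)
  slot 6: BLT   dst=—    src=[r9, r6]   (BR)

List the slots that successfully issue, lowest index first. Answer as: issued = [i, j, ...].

issued = [0, 1, 2, 4]

[0] MEM needs rd=2 wr=0: ok; after: ALU=1 MUL=2 MEM=1 BR=1, R=6, W=4
[1] MEM needs rd=2 wr=0: ok; after: ALU=1 MUL=2 MEM=0 BR=1, R=4, W=4
[2] ALU needs rd=1 wr=1: ok; after: ALU=0 MUL=2 MEM=0 BR=1, R=3, W=3
[3] MEM needs rd=1 wr=1: FU; after: ALU=0 MUL=2 MEM=0 BR=1, R=3, W=3
[4] MUL needs rd=2 wr=1: ok; after: ALU=0 MUL=1 MEM=0 BR=1, R=1, W=2
[5] MUL needs rd=2 wr=1: RD_PORT; after: ALU=0 MUL=1 MEM=0 BR=1, R=1, W=2
[6] BR needs rd=2 wr=0: RD_PORT; after: ALU=0 MUL=1 MEM=0 BR=1, R=1, W=2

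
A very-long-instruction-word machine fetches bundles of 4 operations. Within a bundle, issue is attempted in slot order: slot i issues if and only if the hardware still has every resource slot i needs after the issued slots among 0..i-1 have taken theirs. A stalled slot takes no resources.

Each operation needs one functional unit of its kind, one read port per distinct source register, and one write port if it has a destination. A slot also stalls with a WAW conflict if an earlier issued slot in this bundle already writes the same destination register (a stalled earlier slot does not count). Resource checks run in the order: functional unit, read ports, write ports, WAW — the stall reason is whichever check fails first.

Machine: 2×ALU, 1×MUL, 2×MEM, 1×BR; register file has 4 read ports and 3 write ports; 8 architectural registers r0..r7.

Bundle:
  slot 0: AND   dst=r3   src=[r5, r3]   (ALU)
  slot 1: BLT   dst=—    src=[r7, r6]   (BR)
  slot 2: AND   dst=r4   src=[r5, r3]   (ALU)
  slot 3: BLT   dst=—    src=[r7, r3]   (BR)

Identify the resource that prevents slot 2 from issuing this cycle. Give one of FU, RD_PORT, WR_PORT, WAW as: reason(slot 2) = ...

reason(slot 2) = RD_PORT

  0. ALU→r3 ⇒ go  {1A/1Mu/2Ld/1B | 2r 2w}
  1. BR ⇒ go  {1A/1Mu/2Ld/0B | 0r 2w}
  2. ALU→r4 ⇒ no(RD_PORT)  {1A/1Mu/2Ld/0B | 0r 2w}
  3. BR ⇒ no(FU)  {1A/1Mu/2Ld/0B | 0r 2w}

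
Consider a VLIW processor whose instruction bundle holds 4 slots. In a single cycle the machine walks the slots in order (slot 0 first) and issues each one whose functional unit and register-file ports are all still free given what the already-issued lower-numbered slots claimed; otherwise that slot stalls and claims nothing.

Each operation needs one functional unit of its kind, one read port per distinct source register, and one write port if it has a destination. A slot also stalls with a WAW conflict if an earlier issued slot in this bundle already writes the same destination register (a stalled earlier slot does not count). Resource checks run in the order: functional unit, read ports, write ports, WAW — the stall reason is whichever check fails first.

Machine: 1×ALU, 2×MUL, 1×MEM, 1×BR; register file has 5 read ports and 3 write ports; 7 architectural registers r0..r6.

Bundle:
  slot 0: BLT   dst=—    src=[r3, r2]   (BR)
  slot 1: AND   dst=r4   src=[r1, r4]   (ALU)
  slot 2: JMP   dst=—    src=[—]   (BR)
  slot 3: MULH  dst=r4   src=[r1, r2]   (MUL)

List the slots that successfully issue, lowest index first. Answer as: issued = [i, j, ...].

issued = [0, 1]

#0 BR src=r3,r2 dispatched  <A:1 Mu:2 Ld:1 B:0 rd:3 wr:3>
#1 ALU src=r1,r4 dispatched  <A:0 Mu:2 Ld:1 B:0 rd:1 wr:2>
#2 BR src=- held:FU  <A:0 Mu:2 Ld:1 B:0 rd:1 wr:2>
#3 MUL src=r1,r2 held:RD_PORT  <A:0 Mu:2 Ld:1 B:0 rd:1 wr:2>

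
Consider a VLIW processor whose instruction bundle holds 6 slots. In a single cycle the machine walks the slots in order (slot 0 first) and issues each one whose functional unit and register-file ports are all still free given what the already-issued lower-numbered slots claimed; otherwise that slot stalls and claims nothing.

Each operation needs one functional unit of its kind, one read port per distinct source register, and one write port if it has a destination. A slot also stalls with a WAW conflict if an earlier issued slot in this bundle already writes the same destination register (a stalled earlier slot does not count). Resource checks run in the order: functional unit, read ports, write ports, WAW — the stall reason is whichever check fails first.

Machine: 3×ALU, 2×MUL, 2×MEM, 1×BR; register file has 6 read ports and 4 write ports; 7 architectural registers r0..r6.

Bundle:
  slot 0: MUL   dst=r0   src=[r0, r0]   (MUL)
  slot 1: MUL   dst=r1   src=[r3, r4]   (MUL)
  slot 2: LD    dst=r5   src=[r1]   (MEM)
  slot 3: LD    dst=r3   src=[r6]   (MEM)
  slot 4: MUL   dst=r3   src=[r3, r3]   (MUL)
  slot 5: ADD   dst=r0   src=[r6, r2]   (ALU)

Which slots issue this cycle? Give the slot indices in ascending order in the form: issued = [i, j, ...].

issued = [0, 1, 2, 3]

  0. MUL→r0 ⇒ go  {3A/1Mu/2Ld/1B | 5r 3w}
  1. MUL→r1 ⇒ go  {3A/0Mu/2Ld/1B | 3r 2w}
  2. MEM→r5 ⇒ go  {3A/0Mu/1Ld/1B | 2r 1w}
  3. MEM→r3 ⇒ go  {3A/0Mu/0Ld/1B | 1r 0w}
  4. MUL→r3 ⇒ no(FU)  {3A/0Mu/0Ld/1B | 1r 0w}
  5. ALU→r0 ⇒ no(RD_PORT)  {3A/0Mu/0Ld/1B | 1r 0w}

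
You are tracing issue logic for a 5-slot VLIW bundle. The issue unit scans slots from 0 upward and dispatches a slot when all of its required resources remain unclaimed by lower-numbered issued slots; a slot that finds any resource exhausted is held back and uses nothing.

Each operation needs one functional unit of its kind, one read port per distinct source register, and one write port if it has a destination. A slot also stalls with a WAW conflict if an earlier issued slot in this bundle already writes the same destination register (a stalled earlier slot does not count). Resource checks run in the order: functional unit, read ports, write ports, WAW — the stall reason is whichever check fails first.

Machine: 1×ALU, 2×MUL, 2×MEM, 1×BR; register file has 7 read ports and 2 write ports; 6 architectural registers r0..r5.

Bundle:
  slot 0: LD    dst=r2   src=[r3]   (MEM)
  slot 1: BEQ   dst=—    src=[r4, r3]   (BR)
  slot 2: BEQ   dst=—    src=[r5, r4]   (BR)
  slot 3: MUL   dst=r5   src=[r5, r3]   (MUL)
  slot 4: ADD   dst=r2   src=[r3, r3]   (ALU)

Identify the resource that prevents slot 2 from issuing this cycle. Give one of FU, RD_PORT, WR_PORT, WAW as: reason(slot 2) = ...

reason(slot 2) = FU

slot 0 (MEM): ISSUE — free A1,Mu2,Ld1,B1 rp6 wp1
slot 1 (BR): ISSUE — free A1,Mu2,Ld1,B0 rp4 wp1
slot 2 (BR): stall FU — free A1,Mu2,Ld1,B0 rp4 wp1
slot 3 (MUL): ISSUE — free A1,Mu1,Ld1,B0 rp2 wp0
slot 4 (ALU): stall WR_PORT — free A1,Mu1,Ld1,B0 rp2 wp0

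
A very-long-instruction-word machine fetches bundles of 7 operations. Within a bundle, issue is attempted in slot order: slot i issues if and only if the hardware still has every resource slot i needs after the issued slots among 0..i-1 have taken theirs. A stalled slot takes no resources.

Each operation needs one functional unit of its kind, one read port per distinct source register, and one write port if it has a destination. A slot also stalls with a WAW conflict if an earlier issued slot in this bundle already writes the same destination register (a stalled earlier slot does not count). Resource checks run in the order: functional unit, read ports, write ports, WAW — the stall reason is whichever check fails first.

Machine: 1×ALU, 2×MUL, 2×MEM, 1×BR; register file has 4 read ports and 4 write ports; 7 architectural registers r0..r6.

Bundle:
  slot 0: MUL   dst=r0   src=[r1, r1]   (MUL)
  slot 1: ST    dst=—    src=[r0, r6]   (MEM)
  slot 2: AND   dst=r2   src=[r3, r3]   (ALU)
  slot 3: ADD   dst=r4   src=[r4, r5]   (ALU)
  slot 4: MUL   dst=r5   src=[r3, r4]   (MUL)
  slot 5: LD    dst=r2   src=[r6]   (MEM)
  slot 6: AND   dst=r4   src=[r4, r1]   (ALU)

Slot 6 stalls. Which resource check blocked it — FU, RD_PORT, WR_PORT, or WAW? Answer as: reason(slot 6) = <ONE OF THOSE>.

#0 MUL src=r1,r1 dispatched  <A:1 Mu:1 Ld:2 B:1 rd:3 wr:3>
#1 MEM src=r0,r6 dispatched  <A:1 Mu:1 Ld:1 B:1 rd:1 wr:3>
#2 ALU src=r3,r3 dispatched  <A:0 Mu:1 Ld:1 B:1 rd:0 wr:2>
#3 ALU src=r4,r5 held:FU  <A:0 Mu:1 Ld:1 B:1 rd:0 wr:2>
#4 MUL src=r3,r4 held:RD_PORT  <A:0 Mu:1 Ld:1 B:1 rd:0 wr:2>
#5 MEM src=r6 held:RD_PORT  <A:0 Mu:1 Ld:1 B:1 rd:0 wr:2>
#6 ALU src=r4,r1 held:FU  <A:0 Mu:1 Ld:1 B:1 rd:0 wr:2>

reason(slot 6) = FU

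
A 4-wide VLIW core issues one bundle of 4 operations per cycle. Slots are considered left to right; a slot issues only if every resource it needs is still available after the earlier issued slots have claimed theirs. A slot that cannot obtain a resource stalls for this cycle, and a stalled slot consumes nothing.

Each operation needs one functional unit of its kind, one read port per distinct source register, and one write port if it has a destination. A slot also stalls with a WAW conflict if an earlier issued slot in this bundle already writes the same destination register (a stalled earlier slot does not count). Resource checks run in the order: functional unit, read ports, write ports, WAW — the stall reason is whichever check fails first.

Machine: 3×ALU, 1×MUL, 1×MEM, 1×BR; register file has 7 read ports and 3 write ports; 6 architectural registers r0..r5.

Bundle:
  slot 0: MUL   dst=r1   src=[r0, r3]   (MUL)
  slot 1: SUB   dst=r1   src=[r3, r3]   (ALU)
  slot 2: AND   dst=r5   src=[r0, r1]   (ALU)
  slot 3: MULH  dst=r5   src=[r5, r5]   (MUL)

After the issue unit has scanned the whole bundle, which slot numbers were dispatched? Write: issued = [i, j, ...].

(0) want 1×MUL +2rd +1wr — yes → AL3|MU0|ME1|BR1|rd5|wr2
(1) want 1×ALU +1rd +1wr — WAW → AL3|MU0|ME1|BR1|rd5|wr2
(2) want 1×ALU +2rd +1wr — yes → AL2|MU0|ME1|BR1|rd3|wr1
(3) want 1×MUL +1rd +1wr — FU → AL2|MU0|ME1|BR1|rd3|wr1

issued = [0, 2]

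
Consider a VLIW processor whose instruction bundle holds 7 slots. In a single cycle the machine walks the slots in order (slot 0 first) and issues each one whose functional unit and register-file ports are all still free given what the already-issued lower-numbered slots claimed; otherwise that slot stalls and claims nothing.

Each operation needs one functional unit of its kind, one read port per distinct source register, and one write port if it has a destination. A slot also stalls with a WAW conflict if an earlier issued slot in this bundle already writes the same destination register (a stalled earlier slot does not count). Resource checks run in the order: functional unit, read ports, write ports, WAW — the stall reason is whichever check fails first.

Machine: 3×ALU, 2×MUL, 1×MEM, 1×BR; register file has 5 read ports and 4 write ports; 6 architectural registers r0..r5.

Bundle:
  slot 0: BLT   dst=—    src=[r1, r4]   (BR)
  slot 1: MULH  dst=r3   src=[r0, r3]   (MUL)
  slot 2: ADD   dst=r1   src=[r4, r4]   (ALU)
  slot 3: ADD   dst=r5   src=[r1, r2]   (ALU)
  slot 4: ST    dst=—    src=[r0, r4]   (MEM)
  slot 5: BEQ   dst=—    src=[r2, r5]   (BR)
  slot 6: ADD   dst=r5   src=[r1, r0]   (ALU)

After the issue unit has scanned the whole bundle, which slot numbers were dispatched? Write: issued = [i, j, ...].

issued = [0, 1, 2]

  0. BR ⇒ go  {3A/2Mu/1Ld/0B | 3r 4w}
  1. MUL→r3 ⇒ go  {3A/1Mu/1Ld/0B | 1r 3w}
  2. ALU→r1 ⇒ go  {2A/1Mu/1Ld/0B | 0r 2w}
  3. ALU→r5 ⇒ no(RD_PORT)  {2A/1Mu/1Ld/0B | 0r 2w}
  4. MEM ⇒ no(RD_PORT)  {2A/1Mu/1Ld/0B | 0r 2w}
  5. BR ⇒ no(FU)  {2A/1Mu/1Ld/0B | 0r 2w}
  6. ALU→r5 ⇒ no(RD_PORT)  {2A/1Mu/1Ld/0B | 0r 2w}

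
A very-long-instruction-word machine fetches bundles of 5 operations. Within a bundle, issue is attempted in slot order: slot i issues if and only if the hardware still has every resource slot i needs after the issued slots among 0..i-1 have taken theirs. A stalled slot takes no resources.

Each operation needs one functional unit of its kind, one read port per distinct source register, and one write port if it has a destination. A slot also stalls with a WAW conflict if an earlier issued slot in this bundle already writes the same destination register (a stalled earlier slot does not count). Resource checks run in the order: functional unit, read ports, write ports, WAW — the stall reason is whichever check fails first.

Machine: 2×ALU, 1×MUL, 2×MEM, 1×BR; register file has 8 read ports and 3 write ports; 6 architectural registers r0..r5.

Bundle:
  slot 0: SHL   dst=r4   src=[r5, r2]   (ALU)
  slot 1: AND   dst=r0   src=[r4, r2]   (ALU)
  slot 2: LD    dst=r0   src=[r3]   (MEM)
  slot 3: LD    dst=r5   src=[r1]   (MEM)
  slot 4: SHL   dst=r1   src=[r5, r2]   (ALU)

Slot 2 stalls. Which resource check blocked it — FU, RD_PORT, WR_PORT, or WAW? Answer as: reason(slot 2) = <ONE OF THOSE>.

[0] ALU needs rd=2 wr=1: ok; after: ALU=1 MUL=1 MEM=2 BR=1, R=6, W=2
[1] ALU needs rd=2 wr=1: ok; after: ALU=0 MUL=1 MEM=2 BR=1, R=4, W=1
[2] MEM needs rd=1 wr=1: WAW; after: ALU=0 MUL=1 MEM=2 BR=1, R=4, W=1
[3] MEM needs rd=1 wr=1: ok; after: ALU=0 MUL=1 MEM=1 BR=1, R=3, W=0
[4] ALU needs rd=2 wr=1: FU; after: ALU=0 MUL=1 MEM=1 BR=1, R=3, W=0

reason(slot 2) = WAW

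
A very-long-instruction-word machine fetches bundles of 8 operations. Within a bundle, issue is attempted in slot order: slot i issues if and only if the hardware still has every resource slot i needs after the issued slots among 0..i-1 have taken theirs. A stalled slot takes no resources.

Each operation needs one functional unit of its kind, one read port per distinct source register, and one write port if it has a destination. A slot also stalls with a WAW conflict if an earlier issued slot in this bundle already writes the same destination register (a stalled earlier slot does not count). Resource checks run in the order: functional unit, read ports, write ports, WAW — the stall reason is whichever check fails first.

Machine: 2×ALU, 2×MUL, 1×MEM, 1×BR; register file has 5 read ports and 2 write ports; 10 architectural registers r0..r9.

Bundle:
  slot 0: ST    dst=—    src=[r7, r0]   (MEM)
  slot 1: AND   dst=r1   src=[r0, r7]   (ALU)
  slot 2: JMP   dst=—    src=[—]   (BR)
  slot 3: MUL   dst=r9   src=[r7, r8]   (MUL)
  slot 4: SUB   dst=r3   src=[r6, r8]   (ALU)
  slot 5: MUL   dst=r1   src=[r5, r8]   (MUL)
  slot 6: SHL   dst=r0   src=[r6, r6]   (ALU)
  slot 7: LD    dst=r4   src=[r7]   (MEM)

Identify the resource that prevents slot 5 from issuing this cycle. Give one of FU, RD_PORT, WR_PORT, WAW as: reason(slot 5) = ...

reason(slot 5) = RD_PORT

  0. MEM ⇒ go  {2A/2Mu/0Ld/1B | 3r 2w}
  1. ALU→r1 ⇒ go  {1A/2Mu/0Ld/1B | 1r 1w}
  2. BR ⇒ go  {1A/2Mu/0Ld/0B | 1r 1w}
  3. MUL→r9 ⇒ no(RD_PORT)  {1A/2Mu/0Ld/0B | 1r 1w}
  4. ALU→r3 ⇒ no(RD_PORT)  {1A/2Mu/0Ld/0B | 1r 1w}
  5. MUL→r1 ⇒ no(RD_PORT)  {1A/2Mu/0Ld/0B | 1r 1w}
  6. ALU→r0 ⇒ go  {0A/2Mu/0Ld/0B | 0r 0w}
  7. MEM→r4 ⇒ no(FU)  {0A/2Mu/0Ld/0B | 0r 0w}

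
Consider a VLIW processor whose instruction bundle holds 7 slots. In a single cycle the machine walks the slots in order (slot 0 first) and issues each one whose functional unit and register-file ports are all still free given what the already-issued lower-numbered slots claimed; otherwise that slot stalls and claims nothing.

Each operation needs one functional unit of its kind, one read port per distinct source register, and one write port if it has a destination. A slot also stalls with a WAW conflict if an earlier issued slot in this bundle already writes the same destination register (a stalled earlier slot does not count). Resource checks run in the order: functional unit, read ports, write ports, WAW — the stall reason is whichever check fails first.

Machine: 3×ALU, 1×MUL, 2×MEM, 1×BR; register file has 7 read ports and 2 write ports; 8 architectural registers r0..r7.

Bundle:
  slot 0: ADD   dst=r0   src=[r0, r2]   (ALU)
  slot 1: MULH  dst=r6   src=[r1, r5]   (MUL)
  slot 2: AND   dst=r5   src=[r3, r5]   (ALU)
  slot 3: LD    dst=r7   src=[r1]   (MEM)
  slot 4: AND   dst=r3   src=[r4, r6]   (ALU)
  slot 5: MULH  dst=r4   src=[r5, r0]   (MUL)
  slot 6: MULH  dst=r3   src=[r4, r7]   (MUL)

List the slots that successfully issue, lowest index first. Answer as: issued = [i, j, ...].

issued = [0, 1]

  0. ALU→r0 ⇒ go  {2A/1Mu/2Ld/1B | 5r 1w}
  1. MUL→r6 ⇒ go  {2A/0Mu/2Ld/1B | 3r 0w}
  2. ALU→r5 ⇒ no(WR_PORT)  {2A/0Mu/2Ld/1B | 3r 0w}
  3. MEM→r7 ⇒ no(WR_PORT)  {2A/0Mu/2Ld/1B | 3r 0w}
  4. ALU→r3 ⇒ no(WR_PORT)  {2A/0Mu/2Ld/1B | 3r 0w}
  5. MUL→r4 ⇒ no(FU)  {2A/0Mu/2Ld/1B | 3r 0w}
  6. MUL→r3 ⇒ no(FU)  {2A/0Mu/2Ld/1B | 3r 0w}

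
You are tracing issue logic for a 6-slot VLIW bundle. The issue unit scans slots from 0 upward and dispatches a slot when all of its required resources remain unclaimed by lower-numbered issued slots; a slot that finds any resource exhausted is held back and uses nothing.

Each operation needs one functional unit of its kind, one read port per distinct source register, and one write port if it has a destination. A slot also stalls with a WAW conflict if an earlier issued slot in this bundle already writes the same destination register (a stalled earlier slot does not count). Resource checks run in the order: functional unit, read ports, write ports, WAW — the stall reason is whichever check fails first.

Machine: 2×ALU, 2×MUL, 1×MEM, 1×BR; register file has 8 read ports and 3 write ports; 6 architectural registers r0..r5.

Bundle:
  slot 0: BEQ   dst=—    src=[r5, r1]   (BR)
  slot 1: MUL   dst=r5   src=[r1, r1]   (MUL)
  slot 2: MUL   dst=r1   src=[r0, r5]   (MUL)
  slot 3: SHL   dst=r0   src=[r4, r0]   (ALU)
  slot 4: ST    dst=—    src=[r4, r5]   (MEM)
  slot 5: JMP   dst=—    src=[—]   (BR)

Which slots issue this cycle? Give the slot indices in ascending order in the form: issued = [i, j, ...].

(0) want 1×BR +2rd +0wr — yes → AL2|MU2|ME1|BR0|rd6|wr3
(1) want 1×MUL +1rd +1wr — yes → AL2|MU1|ME1|BR0|rd5|wr2
(2) want 1×MUL +2rd +1wr — yes → AL2|MU0|ME1|BR0|rd3|wr1
(3) want 1×ALU +2rd +1wr — yes → AL1|MU0|ME1|BR0|rd1|wr0
(4) want 1×MEM +2rd +0wr — RD_PORT → AL1|MU0|ME1|BR0|rd1|wr0
(5) want 1×BR +0rd +0wr — FU → AL1|MU0|ME1|BR0|rd1|wr0

issued = [0, 1, 2, 3]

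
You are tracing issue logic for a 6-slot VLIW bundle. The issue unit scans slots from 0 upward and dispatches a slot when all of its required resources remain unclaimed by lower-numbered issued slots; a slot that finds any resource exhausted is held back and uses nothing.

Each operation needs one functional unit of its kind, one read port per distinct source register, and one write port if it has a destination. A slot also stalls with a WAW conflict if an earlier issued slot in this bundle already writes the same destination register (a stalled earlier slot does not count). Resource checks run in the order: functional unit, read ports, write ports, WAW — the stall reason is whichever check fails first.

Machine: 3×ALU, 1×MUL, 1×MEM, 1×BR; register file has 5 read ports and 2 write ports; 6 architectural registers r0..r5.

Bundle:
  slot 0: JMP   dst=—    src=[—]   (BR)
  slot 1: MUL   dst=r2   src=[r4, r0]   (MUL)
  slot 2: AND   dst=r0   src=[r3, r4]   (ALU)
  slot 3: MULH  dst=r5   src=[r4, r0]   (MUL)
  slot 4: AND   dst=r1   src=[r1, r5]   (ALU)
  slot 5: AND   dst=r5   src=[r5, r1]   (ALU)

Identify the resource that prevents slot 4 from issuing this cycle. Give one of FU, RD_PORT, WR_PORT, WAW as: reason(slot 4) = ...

reason(slot 4) = RD_PORT

(0) want 1×BR +0rd +0wr — yes → AL3|MU1|ME1|BR0|rd5|wr2
(1) want 1×MUL +2rd +1wr — yes → AL3|MU0|ME1|BR0|rd3|wr1
(2) want 1×ALU +2rd +1wr — yes → AL2|MU0|ME1|BR0|rd1|wr0
(3) want 1×MUL +2rd +1wr — FU → AL2|MU0|ME1|BR0|rd1|wr0
(4) want 1×ALU +2rd +1wr — RD_PORT → AL2|MU0|ME1|BR0|rd1|wr0
(5) want 1×ALU +2rd +1wr — RD_PORT → AL2|MU0|ME1|BR0|rd1|wr0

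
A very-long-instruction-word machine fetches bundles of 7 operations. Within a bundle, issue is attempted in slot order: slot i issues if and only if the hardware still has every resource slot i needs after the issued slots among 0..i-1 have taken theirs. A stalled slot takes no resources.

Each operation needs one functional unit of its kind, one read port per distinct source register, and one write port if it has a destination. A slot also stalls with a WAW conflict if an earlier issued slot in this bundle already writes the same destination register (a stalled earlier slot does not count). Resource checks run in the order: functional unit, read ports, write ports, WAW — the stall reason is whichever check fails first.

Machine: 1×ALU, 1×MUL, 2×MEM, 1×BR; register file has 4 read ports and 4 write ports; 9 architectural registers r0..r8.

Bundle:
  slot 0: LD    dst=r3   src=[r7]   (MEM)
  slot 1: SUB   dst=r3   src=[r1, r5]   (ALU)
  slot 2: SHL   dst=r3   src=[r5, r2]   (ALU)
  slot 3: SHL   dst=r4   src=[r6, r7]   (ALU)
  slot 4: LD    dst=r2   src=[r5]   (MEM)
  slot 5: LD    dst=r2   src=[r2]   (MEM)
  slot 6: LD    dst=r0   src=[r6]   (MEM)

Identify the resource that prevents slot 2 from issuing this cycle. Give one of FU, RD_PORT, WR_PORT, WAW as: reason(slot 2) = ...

reason(slot 2) = WAW

  0. MEM→r3 ⇒ go  {1A/1Mu/1Ld/1B | 3r 3w}
  1. ALU→r3 ⇒ no(WAW)  {1A/1Mu/1Ld/1B | 3r 3w}
  2. ALU→r3 ⇒ no(WAW)  {1A/1Mu/1Ld/1B | 3r 3w}
  3. ALU→r4 ⇒ go  {0A/1Mu/1Ld/1B | 1r 2w}
  4. MEM→r2 ⇒ go  {0A/1Mu/0Ld/1B | 0r 1w}
  5. MEM→r2 ⇒ no(FU)  {0A/1Mu/0Ld/1B | 0r 1w}
  6. MEM→r0 ⇒ no(FU)  {0A/1Mu/0Ld/1B | 0r 1w}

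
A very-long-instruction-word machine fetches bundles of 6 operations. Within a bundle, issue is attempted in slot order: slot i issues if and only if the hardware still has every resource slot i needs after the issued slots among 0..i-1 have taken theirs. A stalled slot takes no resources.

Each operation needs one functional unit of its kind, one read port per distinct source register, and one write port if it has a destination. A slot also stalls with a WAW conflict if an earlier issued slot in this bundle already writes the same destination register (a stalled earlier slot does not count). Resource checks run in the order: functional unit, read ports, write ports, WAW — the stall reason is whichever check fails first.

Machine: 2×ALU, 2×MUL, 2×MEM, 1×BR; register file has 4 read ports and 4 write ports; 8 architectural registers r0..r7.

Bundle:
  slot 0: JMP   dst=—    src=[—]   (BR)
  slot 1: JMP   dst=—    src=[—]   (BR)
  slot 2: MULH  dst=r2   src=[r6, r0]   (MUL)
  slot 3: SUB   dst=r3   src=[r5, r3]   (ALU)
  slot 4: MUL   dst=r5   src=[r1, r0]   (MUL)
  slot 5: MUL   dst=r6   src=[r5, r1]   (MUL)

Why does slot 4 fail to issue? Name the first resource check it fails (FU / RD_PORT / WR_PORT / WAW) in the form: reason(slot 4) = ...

  0. BR ⇒ go  {2A/2Mu/2Ld/0B | 4r 4w}
  1. BR ⇒ no(FU)  {2A/2Mu/2Ld/0B | 4r 4w}
  2. MUL→r2 ⇒ go  {2A/1Mu/2Ld/0B | 2r 3w}
  3. ALU→r3 ⇒ go  {1A/1Mu/2Ld/0B | 0r 2w}
  4. MUL→r5 ⇒ no(RD_PORT)  {1A/1Mu/2Ld/0B | 0r 2w}
  5. MUL→r6 ⇒ no(RD_PORT)  {1A/1Mu/2Ld/0B | 0r 2w}

reason(slot 4) = RD_PORT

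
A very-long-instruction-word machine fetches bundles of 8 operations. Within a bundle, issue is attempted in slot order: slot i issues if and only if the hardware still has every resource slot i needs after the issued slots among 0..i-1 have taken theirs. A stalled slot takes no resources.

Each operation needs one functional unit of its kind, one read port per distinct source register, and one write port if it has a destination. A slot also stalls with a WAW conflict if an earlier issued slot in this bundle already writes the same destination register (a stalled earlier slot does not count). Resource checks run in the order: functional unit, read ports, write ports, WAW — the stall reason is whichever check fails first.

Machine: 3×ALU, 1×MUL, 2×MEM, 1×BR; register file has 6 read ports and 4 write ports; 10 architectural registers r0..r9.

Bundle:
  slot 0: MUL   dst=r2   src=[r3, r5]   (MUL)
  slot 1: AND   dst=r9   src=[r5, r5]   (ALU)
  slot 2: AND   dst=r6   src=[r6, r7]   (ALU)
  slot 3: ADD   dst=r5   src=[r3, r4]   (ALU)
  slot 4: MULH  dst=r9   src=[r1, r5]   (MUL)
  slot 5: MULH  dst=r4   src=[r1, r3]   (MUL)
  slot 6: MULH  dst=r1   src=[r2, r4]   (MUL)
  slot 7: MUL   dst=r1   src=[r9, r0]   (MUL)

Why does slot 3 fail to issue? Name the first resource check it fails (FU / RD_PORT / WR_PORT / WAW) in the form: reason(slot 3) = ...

reason(slot 3) = RD_PORT

[0] MUL needs rd=2 wr=1: ok; after: ALU=3 MUL=0 MEM=2 BR=1, R=4, W=3
[1] ALU needs rd=1 wr=1: ok; after: ALU=2 MUL=0 MEM=2 BR=1, R=3, W=2
[2] ALU needs rd=2 wr=1: ok; after: ALU=1 MUL=0 MEM=2 BR=1, R=1, W=1
[3] ALU needs rd=2 wr=1: RD_PORT; after: ALU=1 MUL=0 MEM=2 BR=1, R=1, W=1
[4] MUL needs rd=2 wr=1: FU; after: ALU=1 MUL=0 MEM=2 BR=1, R=1, W=1
[5] MUL needs rd=2 wr=1: FU; after: ALU=1 MUL=0 MEM=2 BR=1, R=1, W=1
[6] MUL needs rd=2 wr=1: FU; after: ALU=1 MUL=0 MEM=2 BR=1, R=1, W=1
[7] MUL needs rd=2 wr=1: FU; after: ALU=1 MUL=0 MEM=2 BR=1, R=1, W=1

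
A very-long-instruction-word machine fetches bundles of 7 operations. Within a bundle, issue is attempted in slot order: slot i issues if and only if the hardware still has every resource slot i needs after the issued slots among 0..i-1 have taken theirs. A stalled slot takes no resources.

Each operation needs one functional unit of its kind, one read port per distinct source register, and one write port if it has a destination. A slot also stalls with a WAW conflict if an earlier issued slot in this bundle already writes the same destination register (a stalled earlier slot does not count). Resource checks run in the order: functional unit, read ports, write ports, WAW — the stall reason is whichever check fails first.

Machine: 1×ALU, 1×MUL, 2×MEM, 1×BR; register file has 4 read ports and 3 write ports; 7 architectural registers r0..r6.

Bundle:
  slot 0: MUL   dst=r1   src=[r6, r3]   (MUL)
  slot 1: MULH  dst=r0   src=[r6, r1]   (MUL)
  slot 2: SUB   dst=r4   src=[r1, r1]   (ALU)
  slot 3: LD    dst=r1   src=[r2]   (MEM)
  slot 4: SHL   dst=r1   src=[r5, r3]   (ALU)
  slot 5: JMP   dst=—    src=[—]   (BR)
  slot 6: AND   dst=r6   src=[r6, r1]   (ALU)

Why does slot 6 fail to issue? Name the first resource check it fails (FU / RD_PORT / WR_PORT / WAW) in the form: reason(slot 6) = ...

reason(slot 6) = FU

(0) want 1×MUL +2rd +1wr — yes → AL1|MU0|ME2|BR1|rd2|wr2
(1) want 1×MUL +2rd +1wr — FU → AL1|MU0|ME2|BR1|rd2|wr2
(2) want 1×ALU +1rd +1wr — yes → AL0|MU0|ME2|BR1|rd1|wr1
(3) want 1×MEM +1rd +1wr — WAW → AL0|MU0|ME2|BR1|rd1|wr1
(4) want 1×ALU +2rd +1wr — FU → AL0|MU0|ME2|BR1|rd1|wr1
(5) want 1×BR +0rd +0wr — yes → AL0|MU0|ME2|BR0|rd1|wr1
(6) want 1×ALU +2rd +1wr — FU → AL0|MU0|ME2|BR0|rd1|wr1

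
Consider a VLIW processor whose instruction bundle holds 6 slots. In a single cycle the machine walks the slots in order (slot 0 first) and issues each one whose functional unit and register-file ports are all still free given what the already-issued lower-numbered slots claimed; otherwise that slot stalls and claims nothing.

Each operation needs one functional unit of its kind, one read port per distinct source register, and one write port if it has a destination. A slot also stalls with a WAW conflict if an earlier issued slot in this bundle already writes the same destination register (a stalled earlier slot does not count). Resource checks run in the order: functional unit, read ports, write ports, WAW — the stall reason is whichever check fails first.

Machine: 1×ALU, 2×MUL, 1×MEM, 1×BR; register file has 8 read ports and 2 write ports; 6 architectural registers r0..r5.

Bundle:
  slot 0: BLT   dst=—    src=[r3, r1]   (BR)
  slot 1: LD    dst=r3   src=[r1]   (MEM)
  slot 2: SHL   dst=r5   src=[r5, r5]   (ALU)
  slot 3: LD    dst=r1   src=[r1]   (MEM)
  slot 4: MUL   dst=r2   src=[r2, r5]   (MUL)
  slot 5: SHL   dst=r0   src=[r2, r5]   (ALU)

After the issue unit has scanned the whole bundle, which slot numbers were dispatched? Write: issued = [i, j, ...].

(0) want 1×BR +2rd +0wr — yes → AL1|MU2|ME1|BR0|rd6|wr2
(1) want 1×MEM +1rd +1wr — yes → AL1|MU2|ME0|BR0|rd5|wr1
(2) want 1×ALU +1rd +1wr — yes → AL0|MU2|ME0|BR0|rd4|wr0
(3) want 1×MEM +1rd +1wr — FU → AL0|MU2|ME0|BR0|rd4|wr0
(4) want 1×MUL +2rd +1wr — WR_PORT → AL0|MU2|ME0|BR0|rd4|wr0
(5) want 1×ALU +2rd +1wr — FU → AL0|MU2|ME0|BR0|rd4|wr0

issued = [0, 1, 2]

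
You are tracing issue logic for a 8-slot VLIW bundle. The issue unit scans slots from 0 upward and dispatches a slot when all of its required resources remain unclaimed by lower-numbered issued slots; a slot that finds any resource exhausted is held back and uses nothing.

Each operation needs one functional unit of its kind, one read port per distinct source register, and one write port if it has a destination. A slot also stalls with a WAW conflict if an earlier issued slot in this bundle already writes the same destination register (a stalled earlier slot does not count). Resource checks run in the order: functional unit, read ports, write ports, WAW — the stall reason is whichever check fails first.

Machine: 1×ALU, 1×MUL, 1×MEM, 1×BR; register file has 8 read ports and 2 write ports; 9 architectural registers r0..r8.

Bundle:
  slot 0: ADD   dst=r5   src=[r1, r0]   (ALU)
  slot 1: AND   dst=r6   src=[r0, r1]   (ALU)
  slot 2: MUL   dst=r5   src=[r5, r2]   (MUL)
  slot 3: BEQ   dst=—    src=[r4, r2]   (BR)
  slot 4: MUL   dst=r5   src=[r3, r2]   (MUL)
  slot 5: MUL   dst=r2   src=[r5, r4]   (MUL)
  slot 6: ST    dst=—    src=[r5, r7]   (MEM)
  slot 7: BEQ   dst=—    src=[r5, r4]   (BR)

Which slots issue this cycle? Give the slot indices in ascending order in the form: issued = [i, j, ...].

[0] ALU needs rd=2 wr=1: ok; after: ALU=0 MUL=1 MEM=1 BR=1, R=6, W=1
[1] ALU needs rd=2 wr=1: FU; after: ALU=0 MUL=1 MEM=1 BR=1, R=6, W=1
[2] MUL needs rd=2 wr=1: WAW; after: ALU=0 MUL=1 MEM=1 BR=1, R=6, W=1
[3] BR needs rd=2 wr=0: ok; after: ALU=0 MUL=1 MEM=1 BR=0, R=4, W=1
[4] MUL needs rd=2 wr=1: WAW; after: ALU=0 MUL=1 MEM=1 BR=0, R=4, W=1
[5] MUL needs rd=2 wr=1: ok; after: ALU=0 MUL=0 MEM=1 BR=0, R=2, W=0
[6] MEM needs rd=2 wr=0: ok; after: ALU=0 MUL=0 MEM=0 BR=0, R=0, W=0
[7] BR needs rd=2 wr=0: FU; after: ALU=0 MUL=0 MEM=0 BR=0, R=0, W=0

issued = [0, 3, 5, 6]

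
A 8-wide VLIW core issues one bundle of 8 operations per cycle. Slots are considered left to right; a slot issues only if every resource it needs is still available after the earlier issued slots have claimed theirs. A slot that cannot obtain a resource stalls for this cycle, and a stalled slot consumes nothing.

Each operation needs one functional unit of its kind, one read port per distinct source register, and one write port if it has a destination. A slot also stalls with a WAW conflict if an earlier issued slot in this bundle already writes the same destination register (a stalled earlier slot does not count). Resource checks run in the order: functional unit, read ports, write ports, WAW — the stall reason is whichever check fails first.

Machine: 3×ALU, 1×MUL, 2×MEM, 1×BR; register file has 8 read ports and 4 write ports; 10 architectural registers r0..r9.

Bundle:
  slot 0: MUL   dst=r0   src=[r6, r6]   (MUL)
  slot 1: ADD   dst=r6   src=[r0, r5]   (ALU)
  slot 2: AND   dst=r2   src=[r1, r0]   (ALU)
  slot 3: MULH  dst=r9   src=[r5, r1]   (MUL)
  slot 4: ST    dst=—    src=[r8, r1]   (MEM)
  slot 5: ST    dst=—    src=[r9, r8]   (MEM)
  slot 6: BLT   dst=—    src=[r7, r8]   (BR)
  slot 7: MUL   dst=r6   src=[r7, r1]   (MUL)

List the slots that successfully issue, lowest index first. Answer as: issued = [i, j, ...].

slot 0 (MUL): ISSUE — free A3,Mu0,Ld2,B1 rp7 wp3
slot 1 (ALU): ISSUE — free A2,Mu0,Ld2,B1 rp5 wp2
slot 2 (ALU): ISSUE — free A1,Mu0,Ld2,B1 rp3 wp1
slot 3 (MUL): stall FU — free A1,Mu0,Ld2,B1 rp3 wp1
slot 4 (MEM): ISSUE — free A1,Mu0,Ld1,B1 rp1 wp1
slot 5 (MEM): stall RD_PORT — free A1,Mu0,Ld1,B1 rp1 wp1
slot 6 (BR): stall RD_PORT — free A1,Mu0,Ld1,B1 rp1 wp1
slot 7 (MUL): stall FU — free A1,Mu0,Ld1,B1 rp1 wp1

issued = [0, 1, 2, 4]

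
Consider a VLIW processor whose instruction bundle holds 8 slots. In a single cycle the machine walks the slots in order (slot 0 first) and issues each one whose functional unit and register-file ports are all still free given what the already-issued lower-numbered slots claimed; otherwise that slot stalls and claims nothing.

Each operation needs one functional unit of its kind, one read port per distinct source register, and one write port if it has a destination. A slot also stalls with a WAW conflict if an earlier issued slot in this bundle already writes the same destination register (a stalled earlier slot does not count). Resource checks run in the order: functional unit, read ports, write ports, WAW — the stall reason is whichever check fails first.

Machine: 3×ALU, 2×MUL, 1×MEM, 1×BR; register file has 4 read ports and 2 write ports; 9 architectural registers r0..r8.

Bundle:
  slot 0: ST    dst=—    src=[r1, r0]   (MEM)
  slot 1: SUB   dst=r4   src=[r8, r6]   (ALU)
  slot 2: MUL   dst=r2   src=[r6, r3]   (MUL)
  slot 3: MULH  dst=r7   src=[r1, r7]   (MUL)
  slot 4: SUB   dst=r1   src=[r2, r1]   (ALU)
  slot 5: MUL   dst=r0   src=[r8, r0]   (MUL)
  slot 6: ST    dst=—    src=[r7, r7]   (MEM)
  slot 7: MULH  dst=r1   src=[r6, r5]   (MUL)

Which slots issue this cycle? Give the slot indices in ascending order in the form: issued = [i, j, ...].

issued = [0, 1]

#0 MEM src=r1,r0 dispatched  <A:3 Mu:2 Ld:0 B:1 rd:2 wr:2>
#1 ALU src=r8,r6 dispatched  <A:2 Mu:2 Ld:0 B:1 rd:0 wr:1>
#2 MUL src=r6,r3 held:RD_PORT  <A:2 Mu:2 Ld:0 B:1 rd:0 wr:1>
#3 MUL src=r1,r7 held:RD_PORT  <A:2 Mu:2 Ld:0 B:1 rd:0 wr:1>
#4 ALU src=r2,r1 held:RD_PORT  <A:2 Mu:2 Ld:0 B:1 rd:0 wr:1>
#5 MUL src=r8,r0 held:RD_PORT  <A:2 Mu:2 Ld:0 B:1 rd:0 wr:1>
#6 MEM src=r7,r7 held:FU  <A:2 Mu:2 Ld:0 B:1 rd:0 wr:1>
#7 MUL src=r6,r5 held:RD_PORT  <A:2 Mu:2 Ld:0 B:1 rd:0 wr:1>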